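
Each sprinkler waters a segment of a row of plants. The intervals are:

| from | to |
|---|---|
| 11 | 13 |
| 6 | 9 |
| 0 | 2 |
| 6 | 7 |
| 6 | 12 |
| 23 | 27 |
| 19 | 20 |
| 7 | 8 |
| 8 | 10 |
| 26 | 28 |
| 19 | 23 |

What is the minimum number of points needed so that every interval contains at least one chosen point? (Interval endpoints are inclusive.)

By right end: [0,2]  [6,7]  [7,8]  [6,9]  [8,10]  [6,12]  [11,13]  [19,20]  [19,23]  [23,27]  [26,28]
[0,2] uncovered → point at 2; [6,7] uncovered → point at 7; [8,10] uncovered → point at 10; [11,13] uncovered → point at 13; [19,20] uncovered → point at 20; [23,27] uncovered → point at 27.
Points: 2, 7, 10, 13, 20, 27 (6 total).

6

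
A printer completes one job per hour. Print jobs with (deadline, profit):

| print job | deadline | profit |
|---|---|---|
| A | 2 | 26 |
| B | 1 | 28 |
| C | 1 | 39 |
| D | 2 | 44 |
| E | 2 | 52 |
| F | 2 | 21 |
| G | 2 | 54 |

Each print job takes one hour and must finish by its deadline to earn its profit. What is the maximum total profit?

Take jobs in profit order; each goes to the latest open slot no later than its deadline.
By profit: G(d2,54), E(d2,52), D(d2,44), C(d1,39), B(d1,28), A(d2,26), F(d2,21)
G→slot 2; E→slot 1; D skipped; C skipped; B skipped; A skipped; F skipped.
Profit = 52 + 54 = 106

106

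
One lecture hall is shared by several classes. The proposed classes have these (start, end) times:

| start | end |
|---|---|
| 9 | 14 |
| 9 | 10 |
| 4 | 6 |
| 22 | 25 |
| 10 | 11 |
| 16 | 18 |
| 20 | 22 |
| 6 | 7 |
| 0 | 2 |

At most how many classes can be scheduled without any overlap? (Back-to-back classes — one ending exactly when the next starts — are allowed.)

8

Sorted by end: (0,2)  (4,6)  (6,7)  (9,10)  (10,11)  (9,14)  (16,18)  (20,22)  (22,25)
take (0,2); take (4,6); take (6,7); take (9,10); take (10,11); take (16,18); take (20,22); take (22,25).
Selected 8 classes.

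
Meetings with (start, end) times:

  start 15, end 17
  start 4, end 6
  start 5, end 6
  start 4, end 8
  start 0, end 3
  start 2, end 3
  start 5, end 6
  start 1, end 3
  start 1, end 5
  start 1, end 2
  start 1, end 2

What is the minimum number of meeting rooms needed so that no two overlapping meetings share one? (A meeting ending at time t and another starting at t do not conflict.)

5

starts: [0, 1, 1, 1, 1, 2, 4, 4, 5, 5, 15]
ends:   [2, 2, 3, 3, 3, 5, 6, 6, 6, 8, 17]
s0→1 s1→2 s1→3 s1→4 s1→5  — peak 5.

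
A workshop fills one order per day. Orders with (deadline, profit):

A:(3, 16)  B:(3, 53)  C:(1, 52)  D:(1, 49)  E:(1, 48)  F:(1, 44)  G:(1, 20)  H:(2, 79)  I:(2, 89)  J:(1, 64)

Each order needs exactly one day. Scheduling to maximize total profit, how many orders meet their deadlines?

By profit: I(d2,89), H(d2,79), J(d1,64), B(d3,53), C(d1,52), D(d1,49), E(d1,48), F(d1,44), G(d1,20), A(d3,16)
I→slot 2; H→slot 1; J skipped; B→slot 3; C skipped; D skipped; E skipped; F skipped; G skipped; A skipped.
3 of 10 scheduled.

3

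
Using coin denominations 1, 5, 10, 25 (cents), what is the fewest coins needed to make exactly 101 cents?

Use the largest denomination that fits, subtract, and repeat.
101 − 4×25→1 − 1×1→0
Total coins = 4 + 1 = 5

5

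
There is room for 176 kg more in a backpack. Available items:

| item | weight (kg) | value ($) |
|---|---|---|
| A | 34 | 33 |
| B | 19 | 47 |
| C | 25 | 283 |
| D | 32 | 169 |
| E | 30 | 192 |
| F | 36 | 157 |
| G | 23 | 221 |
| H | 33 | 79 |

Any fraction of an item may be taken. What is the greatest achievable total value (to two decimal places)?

1095.33

Ratios (sorted): C 11.32, G 9.61, E 6.40, D 5.28, F 4.36, B 2.47, H 2.39, A 0.97
take C (25 @ 283); take G (23 @ 221); take E (30 @ 192); take D (32 @ 169); take F (36 @ 157); take B (19 @ 47); take 11/33 of H → 26.33. Capacity used 176/176.
Total value = 1095.33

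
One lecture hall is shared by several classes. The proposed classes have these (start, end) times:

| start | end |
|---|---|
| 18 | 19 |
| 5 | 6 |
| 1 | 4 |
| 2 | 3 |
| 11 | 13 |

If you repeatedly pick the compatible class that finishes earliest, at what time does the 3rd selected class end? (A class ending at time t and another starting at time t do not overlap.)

13

Order by finish time; keep every interval that doesn't clash with the previous kept one.
Sorted by end: (2,3)  (1,4)  (5,6)  (11,13)  (18,19)
take (2,3); skip (1,4); take (5,6); take (11,13); take (18,19).
Selected: (2,3) (5,6) (11,13) (18,19)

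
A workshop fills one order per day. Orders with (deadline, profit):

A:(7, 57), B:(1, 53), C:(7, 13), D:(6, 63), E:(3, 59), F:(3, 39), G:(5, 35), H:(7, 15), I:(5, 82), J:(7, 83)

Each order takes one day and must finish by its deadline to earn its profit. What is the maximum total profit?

436

Sort by profit descending; place each in the latest free slot ≤ its deadline.
By profit: J(d7,83), I(d5,82), D(d6,63), E(d3,59), A(d7,57), B(d1,53), F(d3,39), G(d5,35), H(d7,15), C(d7,13)
J→slot 7; I→slot 5; D→slot 6; E→slot 3; A→slot 4; B→slot 1; F→slot 2; G skipped; H skipped; C skipped.
Profit = 53 + 39 + 59 + 57 + 82 + 63 + 83 = 436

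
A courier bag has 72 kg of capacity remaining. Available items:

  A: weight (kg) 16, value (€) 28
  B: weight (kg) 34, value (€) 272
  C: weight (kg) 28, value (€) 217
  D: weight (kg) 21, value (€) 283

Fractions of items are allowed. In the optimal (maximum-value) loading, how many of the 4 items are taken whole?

2

Sort by value per unit weight and fill in that order.
Ratios (sorted): D 13.48, B 8.00, C 7.75, A 1.75
take D (21 @ 283); take B (34 @ 272); take 17/28 of C → 131.75. Capacity used 72/72.
2 item(s) taken whole; one partial (take 17/28 of C).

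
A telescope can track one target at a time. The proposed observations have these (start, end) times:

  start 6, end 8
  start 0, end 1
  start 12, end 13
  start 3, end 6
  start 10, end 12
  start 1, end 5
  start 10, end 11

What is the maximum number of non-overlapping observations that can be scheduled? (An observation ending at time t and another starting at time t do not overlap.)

5

Greedy by earliest finish: after sorting by end time, pick each interval compatible with the last pick.
By end time: (0,1), (1,5), (3,6), (6,8), (10,11), (10,12), (12,13).
Pick (0,1); next start ≥ 1 → (1,5); next start ≥ 5 → (6,8); next start ≥ 8 → (10,11); next start ≥ 11 → (12,13).
Selected 5 observations.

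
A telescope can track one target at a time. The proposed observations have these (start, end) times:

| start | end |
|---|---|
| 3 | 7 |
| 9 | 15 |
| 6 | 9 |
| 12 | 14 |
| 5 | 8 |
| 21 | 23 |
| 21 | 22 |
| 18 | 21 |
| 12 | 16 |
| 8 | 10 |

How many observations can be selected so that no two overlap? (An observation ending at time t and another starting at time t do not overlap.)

By end time: (3,7), (5,8), (6,9), (8,10), (12,14), (9,15), (12,16), (18,21), (21,22), (21,23).
Pick (3,7); next start ≥ 7 → (8,10); next start ≥ 10 → (12,14); next start ≥ 14 → (18,21); next start ≥ 21 → (21,22).
Selected 5 observations.

5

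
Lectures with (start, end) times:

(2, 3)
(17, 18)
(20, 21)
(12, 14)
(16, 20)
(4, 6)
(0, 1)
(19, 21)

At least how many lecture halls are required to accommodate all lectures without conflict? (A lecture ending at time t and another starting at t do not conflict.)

2

Count concurrent intervals with a sweep; the peak is the room count.
Events (time:±→running): 0:+→1 1:-→0 2:+→1 3:-→0 4:+→1 6:-→0 12:+→1 14:-→0 16:+→1 17:+→2 … peak 2.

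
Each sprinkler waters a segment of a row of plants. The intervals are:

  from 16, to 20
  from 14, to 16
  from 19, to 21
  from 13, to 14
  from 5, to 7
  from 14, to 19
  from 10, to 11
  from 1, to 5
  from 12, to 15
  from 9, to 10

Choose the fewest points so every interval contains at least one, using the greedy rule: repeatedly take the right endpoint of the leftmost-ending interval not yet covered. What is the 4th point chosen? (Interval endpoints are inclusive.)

20

Process intervals by earliest right end; each time one isn't hit yet, stab at its right endpoint.
By right end: [1,5]  [5,7]  [9,10]  [10,11]  [13,14]  [12,15]  [14,16]  [14,19]  [16,20]  [19,21]
[1,5] uncovered → point at 5; [9,10] uncovered → point at 10; [13,14] uncovered → point at 14; [16,20] uncovered → point at 20.
Points: 5, 10, 14, 20 (4 total).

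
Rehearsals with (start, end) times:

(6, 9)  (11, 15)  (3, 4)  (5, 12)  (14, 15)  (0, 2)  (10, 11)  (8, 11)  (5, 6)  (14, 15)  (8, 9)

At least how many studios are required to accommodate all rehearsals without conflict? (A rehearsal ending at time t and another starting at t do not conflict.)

4

The answer is the maximum number of intervals overlapping at any instant.
Events (time:±→running): 0:+→1 2:-→0 3:+→1 4:-→0 5:+→1 5:+→2 6:-→1 6:+→2 8:+→3 8:+→4 … peak 4.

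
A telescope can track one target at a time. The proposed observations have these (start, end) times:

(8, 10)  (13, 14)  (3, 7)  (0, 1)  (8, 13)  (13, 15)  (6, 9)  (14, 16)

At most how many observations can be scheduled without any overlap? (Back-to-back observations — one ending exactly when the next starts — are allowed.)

Order by finish time; keep every interval that doesn't clash with the previous kept one.
Sorted by end: (0,1)  (3,7)  (6,9)  (8,10)  (8,13)  (13,14)  (13,15)  (14,16)
take (0,1); take (3,7); skip (6,9); take (8,10); take (13,14); skip (13,15); take (14,16).
Selected 5 observations.

5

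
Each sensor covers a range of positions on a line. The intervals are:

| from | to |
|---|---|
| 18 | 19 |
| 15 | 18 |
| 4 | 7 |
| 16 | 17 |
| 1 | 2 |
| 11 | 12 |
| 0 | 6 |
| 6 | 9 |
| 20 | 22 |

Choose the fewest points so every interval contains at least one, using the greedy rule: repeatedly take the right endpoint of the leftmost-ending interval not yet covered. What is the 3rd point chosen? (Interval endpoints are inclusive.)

By right end: [1,2]  [0,6]  [4,7]  [6,9]  [11,12]  [16,17]  [15,18]  [18,19]  [20,22]
[1,2] uncovered → point at 2; [4,7] uncovered → point at 7; [11,12] uncovered → point at 12; [16,17] uncovered → point at 17; [18,19] uncovered → point at 19; [20,22] uncovered → point at 22.
Points: 2, 7, 12, 17, 19, 22 (6 total).

12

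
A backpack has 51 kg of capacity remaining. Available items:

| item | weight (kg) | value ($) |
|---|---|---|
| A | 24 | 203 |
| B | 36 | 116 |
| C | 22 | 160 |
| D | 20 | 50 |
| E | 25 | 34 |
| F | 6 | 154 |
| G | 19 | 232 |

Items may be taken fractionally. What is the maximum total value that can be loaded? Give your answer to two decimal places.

603.55

Order: F (154/6=25.67) > G (232/19=12.21) > A (203/24=8.46) > C (160/22=7.27) > B (116/36=3.22) > D (50/20=2.50) > E (34/25=1.36)
Fill: take F (6 @ 154) → take G (19 @ 232) → take A (24 @ 203) → take 2/22 of C → 14.55; 51/51 used.
Total value = 603.55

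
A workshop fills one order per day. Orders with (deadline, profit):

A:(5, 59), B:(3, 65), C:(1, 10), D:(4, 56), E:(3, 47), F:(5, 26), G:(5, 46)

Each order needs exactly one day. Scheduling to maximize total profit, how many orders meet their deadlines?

By profit: B(d3,65), A(d5,59), D(d4,56), E(d3,47), G(d5,46), F(d5,26), C(d1,10)
B→slot 3; A→slot 5; D→slot 4; E→slot 2; G→slot 1; F skipped; C skipped.
5 of 7 scheduled.

5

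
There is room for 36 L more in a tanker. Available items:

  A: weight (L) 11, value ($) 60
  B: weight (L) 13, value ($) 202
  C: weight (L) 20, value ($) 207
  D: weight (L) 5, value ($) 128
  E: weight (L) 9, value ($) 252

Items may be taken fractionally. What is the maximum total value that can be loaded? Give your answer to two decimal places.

675.15

Sort by value per unit weight and fill in that order.
Ratios (sorted): E 28.00, D 25.60, B 15.54, C 10.35, A 5.45
take E (9 @ 252); take D (5 @ 128); take B (13 @ 202); take 9/20 of C → 93.15. Capacity used 36/36.
Total value = 675.15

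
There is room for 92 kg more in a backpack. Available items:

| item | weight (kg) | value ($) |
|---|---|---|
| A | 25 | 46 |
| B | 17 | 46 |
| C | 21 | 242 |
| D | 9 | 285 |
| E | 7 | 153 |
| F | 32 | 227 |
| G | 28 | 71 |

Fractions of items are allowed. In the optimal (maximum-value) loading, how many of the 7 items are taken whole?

5

Ratios (sorted): D 31.67, E 21.86, C 11.52, F 7.09, B 2.71, G 2.54, A 1.84
take D (9 @ 285); take E (7 @ 153); take C (21 @ 242); take F (32 @ 227); take B (17 @ 46); take 6/28 of G → 15.21. Capacity used 92/92.
5 item(s) taken whole; one partial (take 6/28 of G).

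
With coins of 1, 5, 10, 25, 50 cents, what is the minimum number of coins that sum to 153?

Use the largest denomination that fits, subtract, and repeat.
153 = 3×50 + 3×1
Total coins = 3 + 3 = 6

6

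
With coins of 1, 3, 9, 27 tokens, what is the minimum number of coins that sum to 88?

88 − 3×27→7 − 2×3→1 − 1×1→0
Total coins = 3 + 2 + 1 = 6

6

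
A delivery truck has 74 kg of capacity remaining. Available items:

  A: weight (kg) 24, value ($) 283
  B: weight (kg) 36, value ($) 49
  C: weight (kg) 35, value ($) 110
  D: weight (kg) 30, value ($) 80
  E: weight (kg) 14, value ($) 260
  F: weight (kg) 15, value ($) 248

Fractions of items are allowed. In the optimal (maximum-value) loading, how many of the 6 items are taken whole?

Greedy by value/weight ratio, highest first.
Ratios (sorted): E 18.57, F 16.53, A 11.79, C 3.14, D 2.67, B 1.36
take E (14 @ 260); take F (15 @ 248); take A (24 @ 283); take 21/35 of C → 66.00. Capacity used 74/74.
3 item(s) taken whole; one partial (take 21/35 of C).

3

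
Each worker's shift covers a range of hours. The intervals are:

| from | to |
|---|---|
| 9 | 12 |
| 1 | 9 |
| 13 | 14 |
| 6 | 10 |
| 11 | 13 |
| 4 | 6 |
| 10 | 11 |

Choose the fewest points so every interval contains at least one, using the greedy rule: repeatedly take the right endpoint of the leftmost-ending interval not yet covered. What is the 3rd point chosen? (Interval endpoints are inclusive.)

14

By right end: [4,6]  [1,9]  [6,10]  [10,11]  [9,12]  [11,13]  [13,14]
[4,6] uncovered → point at 6; [10,11] uncovered → point at 11; [13,14] uncovered → point at 14.
Points: 6, 11, 14 (3 total).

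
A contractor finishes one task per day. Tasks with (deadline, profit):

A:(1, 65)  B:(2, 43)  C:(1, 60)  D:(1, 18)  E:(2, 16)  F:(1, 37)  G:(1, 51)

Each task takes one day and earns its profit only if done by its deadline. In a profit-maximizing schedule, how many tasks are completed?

Sort by profit descending; place each in the latest free slot ≤ its deadline.
By profit: A(d1,65), C(d1,60), G(d1,51), B(d2,43), F(d1,37), D(d1,18), E(d2,16)
A→slot 1; C skipped; G skipped; B→slot 2; F skipped; D skipped; E skipped.
2 of 7 scheduled.

2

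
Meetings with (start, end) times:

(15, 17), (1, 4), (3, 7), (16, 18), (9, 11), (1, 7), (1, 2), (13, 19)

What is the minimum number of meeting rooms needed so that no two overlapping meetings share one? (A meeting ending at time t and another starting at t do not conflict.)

3

starts: [1, 1, 1, 3, 9, 13, 15, 16]
ends:   [2, 4, 7, 7, 11, 17, 18, 19]
s1→1 s1→2 s1→3  — peak 3.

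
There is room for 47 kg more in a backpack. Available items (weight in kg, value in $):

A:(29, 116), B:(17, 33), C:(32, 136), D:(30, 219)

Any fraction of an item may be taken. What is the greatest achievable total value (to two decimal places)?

291.25

Ratios (sorted): D 7.30, C 4.25, A 4.00, B 1.94
take D (30 @ 219); take 17/32 of C → 72.25. Capacity used 47/47.
Total value = 291.25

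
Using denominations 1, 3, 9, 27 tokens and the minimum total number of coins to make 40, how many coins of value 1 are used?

Use the largest denomination that fits, subtract, and repeat.
40 − 1×27→13 − 1×9→4 − 1×3→1 − 1×1→0
Count of 1: 1

1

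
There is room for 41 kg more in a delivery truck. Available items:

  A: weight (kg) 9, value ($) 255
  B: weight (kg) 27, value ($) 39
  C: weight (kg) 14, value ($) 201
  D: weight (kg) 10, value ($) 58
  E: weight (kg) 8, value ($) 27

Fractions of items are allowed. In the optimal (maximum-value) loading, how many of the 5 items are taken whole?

Sort by value per unit weight and fill in that order.
Ratios (sorted): A 28.33, C 14.36, D 5.80, E 3.38, B 1.44
take A (9 @ 255); take C (14 @ 201); take D (10 @ 58); take E (8 @ 27). Capacity used 41/41.
4 item(s) taken whole.

4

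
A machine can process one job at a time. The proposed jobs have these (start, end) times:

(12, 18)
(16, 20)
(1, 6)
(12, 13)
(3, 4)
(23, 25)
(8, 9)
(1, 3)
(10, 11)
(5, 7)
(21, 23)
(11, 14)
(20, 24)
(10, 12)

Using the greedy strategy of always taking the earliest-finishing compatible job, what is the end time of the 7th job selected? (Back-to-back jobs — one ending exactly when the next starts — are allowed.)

Order by finish time; keep every interval that doesn't clash with the previous kept one.
By end time: (1,3), (3,4), (1,6), (5,7), (8,9), (10,11), (10,12), (12,13), (11,14), (12,18), (16,20), (21,23), (20,24), (23,25).
Pick (1,3); next start ≥ 3 → (3,4); next start ≥ 4 → (5,7); next start ≥ 7 → (8,9); next start ≥ 9 → (10,11); next start ≥ 11 → (12,13); next start ≥ 13 → (16,20); next start ≥ 20 → (21,23); next start ≥ 23 → (23,25).
Selected: (1,3) (3,4) (5,7) (8,9) (10,11) (12,13) (16,20) (21,23) (23,25)

20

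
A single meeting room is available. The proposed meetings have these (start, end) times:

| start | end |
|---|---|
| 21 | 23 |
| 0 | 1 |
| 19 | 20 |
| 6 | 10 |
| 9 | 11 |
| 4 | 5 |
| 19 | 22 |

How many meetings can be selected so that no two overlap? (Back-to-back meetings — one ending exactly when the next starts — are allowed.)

5

Order by finish time; keep every interval that doesn't clash with the previous kept one.
By end time: (0,1), (4,5), (6,10), (9,11), (19,20), (19,22), (21,23).
Pick (0,1); next start ≥ 1 → (4,5); next start ≥ 5 → (6,10); next start ≥ 10 → (19,20); next start ≥ 20 → (21,23).
Selected 5 meetings.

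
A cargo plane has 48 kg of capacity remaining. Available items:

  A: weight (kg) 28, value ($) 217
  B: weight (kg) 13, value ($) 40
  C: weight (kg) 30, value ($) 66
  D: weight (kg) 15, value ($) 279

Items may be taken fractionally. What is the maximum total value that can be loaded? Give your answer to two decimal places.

Greedy by value/weight ratio, highest first.
Order: D (279/15=18.60) > A (217/28=7.75) > B (40/13=3.08) > C (66/30=2.20)
Fill: take D (15 @ 279) → take A (28 @ 217) → take 5/13 of B → 15.38; 48/48 used.
Total value = 511.38

511.38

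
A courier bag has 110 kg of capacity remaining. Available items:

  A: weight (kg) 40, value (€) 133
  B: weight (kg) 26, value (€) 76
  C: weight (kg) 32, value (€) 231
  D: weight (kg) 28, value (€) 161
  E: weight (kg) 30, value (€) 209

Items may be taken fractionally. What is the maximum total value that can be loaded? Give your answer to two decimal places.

667.50

Sort by value per unit weight and fill in that order.
Ratios (sorted): C 7.22, E 6.97, D 5.75, A 3.33, B 2.92
take C (32 @ 231); take E (30 @ 209); take D (28 @ 161); take 20/40 of A → 66.50. Capacity used 110/110.
Total value = 667.50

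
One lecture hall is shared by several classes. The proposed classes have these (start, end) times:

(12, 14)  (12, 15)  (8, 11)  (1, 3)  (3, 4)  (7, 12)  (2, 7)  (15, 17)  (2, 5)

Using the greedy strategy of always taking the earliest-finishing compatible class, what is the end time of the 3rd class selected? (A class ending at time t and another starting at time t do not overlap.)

Greedy by earliest finish: after sorting by end time, pick each interval compatible with the last pick.
Sorted by end: (1,3)  (3,4)  (2,5)  (2,7)  (8,11)  (7,12)  (12,14)  (12,15)  (15,17)
take (1,3); take (3,4); skip (2,5); take (8,11); take (12,14); take (15,17).
Selected: (1,3) (3,4) (8,11) (12,14) (15,17)

11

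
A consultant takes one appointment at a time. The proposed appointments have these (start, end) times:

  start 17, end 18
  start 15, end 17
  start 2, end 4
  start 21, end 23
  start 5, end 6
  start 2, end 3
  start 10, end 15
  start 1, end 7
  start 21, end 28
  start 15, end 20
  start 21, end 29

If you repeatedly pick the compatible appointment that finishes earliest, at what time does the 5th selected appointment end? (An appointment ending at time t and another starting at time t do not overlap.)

Order by finish time; keep every interval that doesn't clash with the previous kept one.
Sorted by end: (2,3)  (2,4)  (5,6)  (1,7)  (10,15)  (15,17)  (17,18)  (15,20)  (21,23)  (21,28)  (21,29)
take (2,3); skip (2,4); take (5,6); skip (1,7); take (10,15); take (15,17); take (17,18); take (21,23).
Selected: (2,3) (5,6) (10,15) (15,17) (17,18) (21,23)

18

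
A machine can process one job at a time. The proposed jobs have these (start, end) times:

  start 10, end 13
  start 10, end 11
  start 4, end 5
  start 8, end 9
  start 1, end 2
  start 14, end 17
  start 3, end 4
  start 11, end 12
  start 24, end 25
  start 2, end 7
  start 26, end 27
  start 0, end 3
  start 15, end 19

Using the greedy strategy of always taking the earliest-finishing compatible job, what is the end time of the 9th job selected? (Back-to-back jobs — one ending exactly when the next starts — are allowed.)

27

Order by finish time; keep every interval that doesn't clash with the previous kept one.
By end time: (1,2), (0,3), (3,4), (4,5), (2,7), (8,9), (10,11), (11,12), (10,13), (14,17), (15,19), (24,25), (26,27).
Pick (1,2); next start ≥ 2 → (3,4); next start ≥ 4 → (4,5); next start ≥ 5 → (8,9); next start ≥ 9 → (10,11); next start ≥ 11 → (11,12); next start ≥ 12 → (14,17); next start ≥ 17 → (24,25); next start ≥ 25 → (26,27).
Selected: (1,2) (3,4) (4,5) (8,9) (10,11) (11,12) (14,17) (24,25) (26,27)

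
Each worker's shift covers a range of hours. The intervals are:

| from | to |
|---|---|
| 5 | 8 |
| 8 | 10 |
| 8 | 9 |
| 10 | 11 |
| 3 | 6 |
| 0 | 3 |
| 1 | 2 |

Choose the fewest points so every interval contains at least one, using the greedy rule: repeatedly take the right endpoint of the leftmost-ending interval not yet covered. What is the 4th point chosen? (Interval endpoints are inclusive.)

11

Process intervals by earliest right end; each time one isn't hit yet, stab at its right endpoint.
Sorted: [1,2] [0,3] [3,6] [5,8] [8,9] [8,10] [10,11]
{[1,2],[0,3]} hit by 2; {[3,6],[5,8]} hit by 6; {[8,9],[8,10]} hit by 9; {[10,11]} hit by 11.
Points: 2, 6, 9, 11 (4 total).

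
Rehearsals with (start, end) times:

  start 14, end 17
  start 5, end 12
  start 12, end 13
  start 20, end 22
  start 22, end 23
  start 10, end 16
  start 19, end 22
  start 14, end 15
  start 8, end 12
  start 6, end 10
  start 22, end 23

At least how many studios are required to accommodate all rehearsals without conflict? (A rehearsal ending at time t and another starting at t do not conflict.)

3

starts: [5, 6, 8, 10, 12, 14, 14, 19, 20, 22, 22]
ends:   [10, 12, 12, 13, 15, 16, 17, 22, 22, 23, 23]
s5→1 s6→2 s8→3  — peak 3.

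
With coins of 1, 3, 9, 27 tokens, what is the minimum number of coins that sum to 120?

6

120 = 4×27 + 1×9 + 1×3
Total coins = 4 + 1 + 1 = 6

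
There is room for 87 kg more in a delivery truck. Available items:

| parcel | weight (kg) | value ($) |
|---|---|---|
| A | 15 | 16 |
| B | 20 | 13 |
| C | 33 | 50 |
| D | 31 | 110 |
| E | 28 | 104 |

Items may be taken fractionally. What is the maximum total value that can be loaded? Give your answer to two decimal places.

256.42

Sort by value per unit weight and fill in that order.
Ratios (sorted): E 3.71, D 3.55, C 1.52, A 1.07, B 0.65
take E (28 @ 104); take D (31 @ 110); take 28/33 of C → 42.42. Capacity used 87/87.
Total value = 256.42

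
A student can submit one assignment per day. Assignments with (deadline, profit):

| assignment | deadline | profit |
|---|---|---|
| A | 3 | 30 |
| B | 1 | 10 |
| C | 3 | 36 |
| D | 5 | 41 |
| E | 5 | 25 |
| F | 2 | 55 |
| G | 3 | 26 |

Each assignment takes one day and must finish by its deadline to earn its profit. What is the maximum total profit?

Sort by profit descending; place each in the latest free slot ≤ its deadline.
By profit: F(d2,55), D(d5,41), C(d3,36), A(d3,30), G(d3,26), E(d5,25), B(d1,10)
F→slot 2; D→slot 5; C→slot 3; A→slot 1; G skipped; E→slot 4; B skipped.
Profit = 30 + 55 + 36 + 25 + 41 = 187

187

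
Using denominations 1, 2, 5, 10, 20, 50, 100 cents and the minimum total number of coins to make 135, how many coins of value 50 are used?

135 − 1×100→35 − 1×20→15 − 1×10→5 − 1×5→0
Count of 50: 0

0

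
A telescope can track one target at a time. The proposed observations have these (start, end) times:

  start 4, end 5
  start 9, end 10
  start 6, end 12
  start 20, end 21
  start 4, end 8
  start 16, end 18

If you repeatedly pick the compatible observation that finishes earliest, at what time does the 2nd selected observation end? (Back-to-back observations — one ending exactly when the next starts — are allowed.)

10

Sorted by end: (4,5)  (4,8)  (9,10)  (6,12)  (16,18)  (20,21)
take (4,5); take (9,10); skip (6,12); take (16,18); take (20,21).
Selected: (4,5) (9,10) (16,18) (20,21)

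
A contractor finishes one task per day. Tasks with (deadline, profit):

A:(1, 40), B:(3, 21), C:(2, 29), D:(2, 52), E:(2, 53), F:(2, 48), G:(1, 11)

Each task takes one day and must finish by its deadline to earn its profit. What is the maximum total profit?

126

By profit: E(d2,53), D(d2,52), F(d2,48), A(d1,40), C(d2,29), B(d3,21), G(d1,11)
E→slot 2; D→slot 1; F skipped; A skipped; C skipped; B→slot 3; G skipped.
Profit = 52 + 53 + 21 = 126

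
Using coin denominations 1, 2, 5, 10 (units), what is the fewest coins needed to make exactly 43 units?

6

Use the largest denomination that fits, subtract, and repeat.
43 − 4×10→3 − 1×2→1 − 1×1→0
Total coins = 4 + 1 + 1 = 6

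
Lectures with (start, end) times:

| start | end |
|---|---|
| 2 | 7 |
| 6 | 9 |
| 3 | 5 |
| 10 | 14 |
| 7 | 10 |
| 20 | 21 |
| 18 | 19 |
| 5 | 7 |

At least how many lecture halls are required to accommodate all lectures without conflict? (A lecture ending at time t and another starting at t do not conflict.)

The answer is the maximum number of intervals overlapping at any instant.
starts: [2, 3, 5, 6, 7, 10, 18, 20]
ends:   [5, 7, 7, 9, 10, 14, 19, 21]
s2→1 s3→2 e5→1 s5→2 s6→3  — peak 3.

3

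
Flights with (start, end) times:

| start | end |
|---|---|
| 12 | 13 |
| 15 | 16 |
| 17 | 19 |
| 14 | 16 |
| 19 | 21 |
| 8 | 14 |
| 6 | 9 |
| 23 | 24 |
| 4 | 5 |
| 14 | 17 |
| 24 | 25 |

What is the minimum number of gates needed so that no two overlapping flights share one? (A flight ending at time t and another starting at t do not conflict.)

3

The answer is the maximum number of intervals overlapping at any instant.
starts: [4, 6, 8, 12, 14, 14, 15, 17, 19, 23, 24]
ends:   [5, 9, 13, 14, 16, 16, 17, 19, 21, 24, 25]
s4→1 e5→0 s6→1 s8→2 e9→1 s12→2 e13→1 e14→0 s14→1 s14→2 s15→3  — peak 3.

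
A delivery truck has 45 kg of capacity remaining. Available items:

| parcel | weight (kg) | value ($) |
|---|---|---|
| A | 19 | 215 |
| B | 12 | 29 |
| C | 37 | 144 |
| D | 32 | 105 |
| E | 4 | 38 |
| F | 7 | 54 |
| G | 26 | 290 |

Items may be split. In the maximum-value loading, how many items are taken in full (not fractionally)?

Order: A (215/19=11.32) > G (290/26=11.15) > E (38/4=9.50) > F (54/7=7.71) > C (144/37=3.89) > D (105/32=3.28) > B (29/12=2.42)
Fill: take A (19 @ 215) → take G (26 @ 290); 45/45 used.
2 item(s) taken whole.

2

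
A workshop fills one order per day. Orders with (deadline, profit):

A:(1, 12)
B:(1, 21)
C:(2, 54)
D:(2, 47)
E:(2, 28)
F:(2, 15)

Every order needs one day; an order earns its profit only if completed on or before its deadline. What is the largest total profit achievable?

101

Sort by profit descending; place each in the latest free slot ≤ its deadline.
By profit: C(d2,54), D(d2,47), E(d2,28), B(d1,21), F(d2,15), A(d1,12)
C→slot 2; D→slot 1; E skipped; B skipped; F skipped; A skipped.
Profit = 47 + 54 = 101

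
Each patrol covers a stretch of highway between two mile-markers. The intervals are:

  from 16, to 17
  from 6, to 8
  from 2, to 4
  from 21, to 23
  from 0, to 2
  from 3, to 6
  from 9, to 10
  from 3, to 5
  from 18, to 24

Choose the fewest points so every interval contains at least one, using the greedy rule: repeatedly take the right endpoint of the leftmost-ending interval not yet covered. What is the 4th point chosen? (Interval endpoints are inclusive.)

10

Process intervals by earliest right end; each time one isn't hit yet, stab at its right endpoint.
Sorted: [0,2] [2,4] [3,5] [3,6] [6,8] [9,10] [16,17] [21,23] [18,24]
{[0,2],[2,4]} hit by 2; {[3,5],[3,6]} hit by 5; {[6,8]} hit by 8; {[9,10]} hit by 10; {[16,17]} hit by 17; {[21,23],[18,24]} hit by 23.
Points: 2, 5, 8, 10, 17, 23 (6 total).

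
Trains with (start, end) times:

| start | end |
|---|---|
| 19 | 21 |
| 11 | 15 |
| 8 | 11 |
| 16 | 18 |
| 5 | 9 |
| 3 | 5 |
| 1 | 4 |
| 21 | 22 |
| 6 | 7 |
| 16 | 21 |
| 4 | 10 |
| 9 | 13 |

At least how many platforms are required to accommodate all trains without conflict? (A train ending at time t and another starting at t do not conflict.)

3

The answer is the maximum number of intervals overlapping at any instant.
starts: [1, 3, 4, 5, 6, 8, 9, 11, 16, 16, 19, 21]
ends:   [4, 5, 7, 9, 10, 11, 13, 15, 18, 21, 21, 22]
s1→1 s3→2 e4→1 s4→2 e5→1 s5→2 s6→3  — peak 3.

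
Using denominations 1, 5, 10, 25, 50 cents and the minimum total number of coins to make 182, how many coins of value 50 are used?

182 = 3×50 + 1×25 + 1×5 + 2×1
Count of 50: 3

3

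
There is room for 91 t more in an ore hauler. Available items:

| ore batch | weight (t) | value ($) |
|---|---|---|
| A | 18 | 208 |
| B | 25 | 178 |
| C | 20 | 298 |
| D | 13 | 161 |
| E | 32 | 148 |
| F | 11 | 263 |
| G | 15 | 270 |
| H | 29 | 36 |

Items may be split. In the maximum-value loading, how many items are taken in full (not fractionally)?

Sort by value per unit weight and fill in that order.
Ratios (sorted): F 23.91, G 18.00, C 14.90, D 12.38, A 11.56, B 7.12, E 4.62, H 1.24
take F (11 @ 263); take G (15 @ 270); take C (20 @ 298); take D (13 @ 161); take A (18 @ 208); take 14/25 of B → 99.68. Capacity used 91/91.
5 item(s) taken whole; one partial (take 14/25 of B).

5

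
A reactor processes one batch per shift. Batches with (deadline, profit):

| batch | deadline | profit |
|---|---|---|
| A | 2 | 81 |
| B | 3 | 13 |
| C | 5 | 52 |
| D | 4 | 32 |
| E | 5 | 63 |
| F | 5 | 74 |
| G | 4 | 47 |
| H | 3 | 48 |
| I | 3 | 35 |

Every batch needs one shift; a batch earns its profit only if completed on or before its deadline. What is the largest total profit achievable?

318

Sort by profit descending; place each in the latest free slot ≤ its deadline.
By profit: A(d2,81), F(d5,74), E(d5,63), C(d5,52), H(d3,48), G(d4,47), I(d3,35), D(d4,32), B(d3,13)
A→slot 2; F→slot 5; E→slot 4; C→slot 3; H→slot 1; G skipped; I skipped; D skipped; B skipped.
Profit = 48 + 81 + 52 + 63 + 74 = 318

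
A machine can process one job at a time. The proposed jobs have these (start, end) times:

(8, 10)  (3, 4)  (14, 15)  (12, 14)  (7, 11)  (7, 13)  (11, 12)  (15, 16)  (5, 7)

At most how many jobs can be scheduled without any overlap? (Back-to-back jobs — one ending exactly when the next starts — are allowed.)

Sort by end time and greedily take each interval whose start is ≥ the last chosen end.
By end time: (3,4), (5,7), (8,10), (7,11), (11,12), (7,13), (12,14), (14,15), (15,16).
Pick (3,4); next start ≥ 4 → (5,7); next start ≥ 7 → (8,10); next start ≥ 10 → (11,12); next start ≥ 12 → (12,14); next start ≥ 14 → (14,15); next start ≥ 15 → (15,16).
Selected 7 jobs.

7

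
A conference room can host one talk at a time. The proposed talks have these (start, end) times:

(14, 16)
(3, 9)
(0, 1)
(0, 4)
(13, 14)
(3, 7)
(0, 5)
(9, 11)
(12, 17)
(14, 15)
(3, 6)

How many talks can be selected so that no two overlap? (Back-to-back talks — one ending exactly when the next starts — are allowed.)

Order by finish time; keep every interval that doesn't clash with the previous kept one.
Sorted by end: (0,1)  (0,4)  (0,5)  (3,6)  (3,7)  (3,9)  (9,11)  (13,14)  (14,15)  (14,16)  (12,17)
take (0,1); skip (0,4); take (3,6); skip (3,7); take (9,11); take (13,14); take (14,15); skip (12,17).
Selected 5 talks.

5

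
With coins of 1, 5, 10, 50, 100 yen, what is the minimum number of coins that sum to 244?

Greedy: take as many of the largest coin as possible, then repeat with the remainder.
244 = 2×100 + 4×10 + 4×1
Total coins = 2 + 4 + 4 = 10

10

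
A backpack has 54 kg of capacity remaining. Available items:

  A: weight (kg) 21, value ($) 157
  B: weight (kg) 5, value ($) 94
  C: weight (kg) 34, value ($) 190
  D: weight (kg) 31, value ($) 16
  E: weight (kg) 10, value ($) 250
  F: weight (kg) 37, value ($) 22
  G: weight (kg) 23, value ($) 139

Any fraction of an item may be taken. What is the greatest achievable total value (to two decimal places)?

Sort by value per unit weight and fill in that order.
Order: E (250/10=25.00) > B (94/5=18.80) > A (157/21=7.48) > G (139/23=6.04) > C (190/34=5.59) > F (22/37=0.59) > D (16/31=0.52)
Fill: take E (10 @ 250) → take B (5 @ 94) → take A (21 @ 157) → take 18/23 of G → 108.78; 54/54 used.
Total value = 609.78

609.78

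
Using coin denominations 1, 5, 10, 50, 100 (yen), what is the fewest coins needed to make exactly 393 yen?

Use the largest denomination that fits, subtract, and repeat.
393 = 3×100 + 1×50 + 4×10 + 3×1
Total coins = 3 + 1 + 4 + 3 = 11

11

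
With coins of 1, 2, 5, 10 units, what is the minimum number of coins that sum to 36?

5

36 = 3×10 + 1×5 + 1×1
Total coins = 3 + 1 + 1 = 5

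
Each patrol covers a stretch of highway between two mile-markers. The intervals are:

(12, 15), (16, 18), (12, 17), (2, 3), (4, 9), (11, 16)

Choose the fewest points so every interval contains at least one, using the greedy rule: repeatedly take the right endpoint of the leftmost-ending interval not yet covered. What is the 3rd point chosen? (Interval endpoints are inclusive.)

Sort by right endpoint; whenever an interval is uncovered, place a point at its right end.
By right end: [2,3]  [4,9]  [12,15]  [11,16]  [12,17]  [16,18]
[2,3] uncovered → point at 3; [4,9] uncovered → point at 9; [12,15] uncovered → point at 15; [16,18] uncovered → point at 18.
Points: 3, 9, 15, 18 (4 total).

15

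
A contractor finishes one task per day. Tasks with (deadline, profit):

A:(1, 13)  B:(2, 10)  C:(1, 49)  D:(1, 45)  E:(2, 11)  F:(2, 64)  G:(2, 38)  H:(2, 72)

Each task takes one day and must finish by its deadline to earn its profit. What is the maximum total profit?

Sort by profit descending; place each in the latest free slot ≤ its deadline.
By profit: H(d2,72), F(d2,64), C(d1,49), D(d1,45), G(d2,38), A(d1,13), E(d2,11), B(d2,10)
H→slot 2; F→slot 1; C skipped; D skipped; G skipped; A skipped; E skipped; B skipped.
Profit = 64 + 72 = 136

136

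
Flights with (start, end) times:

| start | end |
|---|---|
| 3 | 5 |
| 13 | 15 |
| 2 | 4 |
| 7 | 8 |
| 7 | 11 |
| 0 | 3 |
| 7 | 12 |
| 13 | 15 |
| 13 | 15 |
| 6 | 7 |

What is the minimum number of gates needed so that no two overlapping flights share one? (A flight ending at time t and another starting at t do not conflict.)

starts: [0, 2, 3, 6, 7, 7, 7, 13, 13, 13]
ends:   [3, 4, 5, 7, 8, 11, 12, 15, 15, 15]
s0→1 s2→2 e3→1 s3→2 e4→1 e5→0 s6→1 e7→0 s7→1 s7→2 s7→3  — peak 3.

3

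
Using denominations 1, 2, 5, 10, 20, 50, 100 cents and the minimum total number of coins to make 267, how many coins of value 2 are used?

Greedy: take as many of the largest coin as possible, then repeat with the remainder.
267 = 2×100 + 1×50 + 1×10 + 1×5 + 1×2
Count of 2: 1

1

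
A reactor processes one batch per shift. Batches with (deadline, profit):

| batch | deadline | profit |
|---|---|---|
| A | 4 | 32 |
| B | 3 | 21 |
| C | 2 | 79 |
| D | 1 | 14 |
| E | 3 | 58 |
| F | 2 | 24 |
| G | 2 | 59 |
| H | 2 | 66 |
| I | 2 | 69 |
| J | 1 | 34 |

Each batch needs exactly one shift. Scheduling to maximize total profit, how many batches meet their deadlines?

4

Take jobs in profit order; each goes to the latest open slot no later than its deadline.
Profit order: C=79 I=69 H=66 G=59 E=58 J=34 A=32 F=24 B=21 D=14
Assign: C→slot 2, I→slot 1, H skipped, G skipped, E→slot 3, J skipped, A→slot 4, F skipped, B skipped, D skipped.
Slots: [1:I] [2:C] [3:E] [4:A]
4 of 10 scheduled.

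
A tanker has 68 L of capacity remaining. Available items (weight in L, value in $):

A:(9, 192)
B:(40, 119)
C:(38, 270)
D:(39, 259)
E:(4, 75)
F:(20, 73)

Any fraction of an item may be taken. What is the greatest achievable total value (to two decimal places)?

649.90

Sort by value per unit weight and fill in that order.
Ratios (sorted): A 21.33, E 18.75, C 7.11, D 6.64, F 3.65, B 2.98
take A (9 @ 192); take E (4 @ 75); take C (38 @ 270); take 17/39 of D → 112.90. Capacity used 68/68.
Total value = 649.90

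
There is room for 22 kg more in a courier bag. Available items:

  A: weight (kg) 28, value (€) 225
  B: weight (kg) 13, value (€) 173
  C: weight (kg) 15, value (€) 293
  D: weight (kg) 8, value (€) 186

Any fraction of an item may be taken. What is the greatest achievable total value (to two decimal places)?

Order: D (186/8=23.25) > C (293/15=19.53) > B (173/13=13.31) > A (225/28=8.04)
Fill: take D (8 @ 186) → take 14/15 of C → 273.47; 22/22 used.
Total value = 459.47

459.47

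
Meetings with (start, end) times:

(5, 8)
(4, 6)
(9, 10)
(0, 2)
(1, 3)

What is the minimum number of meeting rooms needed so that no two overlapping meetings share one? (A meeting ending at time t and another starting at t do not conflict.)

2

starts: [0, 1, 4, 5, 9]
ends:   [2, 3, 6, 8, 10]
s0→1 s1→2  — peak 2.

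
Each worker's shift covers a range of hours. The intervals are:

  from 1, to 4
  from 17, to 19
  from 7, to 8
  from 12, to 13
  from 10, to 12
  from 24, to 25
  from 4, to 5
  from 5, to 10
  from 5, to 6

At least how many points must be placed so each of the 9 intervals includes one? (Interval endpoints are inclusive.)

By right end: [1,4]  [4,5]  [5,6]  [7,8]  [5,10]  [10,12]  [12,13]  [17,19]  [24,25]
[1,4] uncovered → point at 4; [5,6] uncovered → point at 6; [7,8] uncovered → point at 8; [10,12] uncovered → point at 12; [17,19] uncovered → point at 19; [24,25] uncovered → point at 25.
Points: 4, 6, 8, 12, 19, 25 (6 total).

6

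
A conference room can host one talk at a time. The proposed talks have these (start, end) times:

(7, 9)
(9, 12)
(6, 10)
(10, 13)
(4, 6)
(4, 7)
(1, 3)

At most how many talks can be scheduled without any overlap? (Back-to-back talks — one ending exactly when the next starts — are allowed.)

4

Sorted by end: (1,3)  (4,6)  (4,7)  (7,9)  (6,10)  (9,12)  (10,13)
take (1,3); take (4,6); take (7,9); skip (6,10); take (9,12); skip (10,13).
Selected 4 talks.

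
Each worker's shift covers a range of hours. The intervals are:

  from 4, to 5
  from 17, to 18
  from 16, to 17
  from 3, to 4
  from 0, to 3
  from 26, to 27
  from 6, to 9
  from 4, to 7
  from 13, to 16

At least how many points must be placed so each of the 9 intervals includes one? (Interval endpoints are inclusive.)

Sorted: [0,3] [3,4] [4,5] [4,7] [6,9] [13,16] [16,17] [17,18] [26,27]
{[0,3],[3,4]} hit by 3; {[4,5],[4,7]} hit by 5; {[6,9]} hit by 9; {[13,16],[16,17]} hit by 16; {[17,18]} hit by 18; {[26,27]} hit by 27.
Points: 3, 5, 9, 16, 18, 27 (6 total).

6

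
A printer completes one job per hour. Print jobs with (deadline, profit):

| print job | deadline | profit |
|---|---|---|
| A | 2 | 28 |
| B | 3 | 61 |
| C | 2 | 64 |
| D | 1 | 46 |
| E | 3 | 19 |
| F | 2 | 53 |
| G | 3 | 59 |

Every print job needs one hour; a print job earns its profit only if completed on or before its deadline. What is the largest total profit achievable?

184

Take jobs in profit order; each goes to the latest open slot no later than its deadline.
Profit order: C=64 B=61 G=59 F=53 D=46 A=28 E=19
Assign: C→slot 2, B→slot 3, G→slot 1, F skipped, D skipped, A skipped, E skipped.
Slots: [1:G] [2:C] [3:B]
Profit = 59 + 64 + 61 = 184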